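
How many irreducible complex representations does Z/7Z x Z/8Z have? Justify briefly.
56

Derivation: The number of irreducible complex representations of a finite group equals its number of conjugacy classes. Z/7Z x Z/8Z is abelian of order 56, so every element is its own conjugacy class: 56 classes, so Z/7Z x Z/8Z (order 56) has exactly 56 irreducible complex representations.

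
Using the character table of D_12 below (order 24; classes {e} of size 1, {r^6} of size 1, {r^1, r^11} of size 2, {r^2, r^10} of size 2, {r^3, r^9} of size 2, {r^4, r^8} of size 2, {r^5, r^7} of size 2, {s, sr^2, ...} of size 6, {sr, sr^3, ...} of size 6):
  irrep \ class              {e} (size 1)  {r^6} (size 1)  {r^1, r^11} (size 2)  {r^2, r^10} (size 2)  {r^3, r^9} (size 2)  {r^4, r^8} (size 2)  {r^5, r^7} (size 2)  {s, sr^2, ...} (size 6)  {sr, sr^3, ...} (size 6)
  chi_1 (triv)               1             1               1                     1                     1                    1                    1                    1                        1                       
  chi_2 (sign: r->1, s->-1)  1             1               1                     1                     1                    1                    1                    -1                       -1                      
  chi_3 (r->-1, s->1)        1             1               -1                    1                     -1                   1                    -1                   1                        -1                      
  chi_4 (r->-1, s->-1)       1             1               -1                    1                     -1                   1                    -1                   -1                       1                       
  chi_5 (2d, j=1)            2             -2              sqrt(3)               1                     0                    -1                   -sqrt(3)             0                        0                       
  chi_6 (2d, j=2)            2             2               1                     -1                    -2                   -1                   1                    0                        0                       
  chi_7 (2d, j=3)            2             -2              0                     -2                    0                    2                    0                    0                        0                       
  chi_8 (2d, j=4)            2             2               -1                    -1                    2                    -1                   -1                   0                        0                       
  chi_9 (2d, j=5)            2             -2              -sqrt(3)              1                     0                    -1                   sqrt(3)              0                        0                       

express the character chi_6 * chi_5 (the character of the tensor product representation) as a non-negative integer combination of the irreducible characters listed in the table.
chi_6 tensor chi_5 = chi_5 + chi_7 (all other irreducibles have multiplicity 0).

Explanation: The character of a tensor product is the pointwise product (chi_6 * chi_5)(C) = chi_6(C) * chi_5(C):
  {e}: (2)*(2), {r^6}: (2)*(-2), {r^1, r^11}: (1)*(sqrt(3)), {r^2, r^10}: (-1)*(1), {r^3, r^9}: (-2)*(0), {r^4, r^8}: (-1)*(-1), {r^5, r^7}: (1)*(-sqrt(3)), {s, sr^2, ...}: (0)*(0), {sr, sr^3, ...}: (0)*(0)
so (chi_6 * chi_5) takes values
  {e} -> 4, {r^6} -> -4, {r^1, r^11} -> sqrt(3), {r^2, r^10} -> -1, {r^3, r^9} -> 0, {r^4, r^8} -> 1, {r^5, r^7} -> -sqrt(3), {s, sr^2, ...} -> 0, {sr, sr^3, ...} -> 0.
Now take the inner product of this character with each irreducible chi from the table, <chi_6*chi_5, chi> = (1/24) sum_C |C| (chi_6*chi_5)(C) conj(chi(C)):
  <chi_6*chi_5, chi_1> = (1/24)[1*(4)*conj(1) + 1*(-4)*conj(1) + 2*(sqrt(3))*conj(1) + 2*(-1)*conj(1) + 2*(0)*conj(1) + 2*(1)*conj(1) + 2*(-sqrt(3))*conj(1) + 6*(0)*conj(1) + 6*(0)*conj(1)]
      = (1/24)[(4) + (-4) + (2*sqrt(3)) + (-2) + (0) + (2) + (-2*sqrt(3)) + (0) + (0)] = 0/24 = 0
  <chi_6*chi_5, chi_2> = (1/24)[1*(4)*conj(1) + 1*(-4)*conj(1) + 2*(sqrt(3))*conj(1) + 2*(-1)*conj(1) + 2*(0)*conj(1) + 2*(1)*conj(1) + 2*(-sqrt(3))*conj(1) + 6*(0)*conj(-1) + 6*(0)*conj(-1)]
      = (1/24)[(4) + (-4) + (2*sqrt(3)) + (-2) + (0) + (2) + (-2*sqrt(3)) + (0) + (0)] = 0/24 = 0
  <chi_6*chi_5, chi_3> = (1/24)[1*(4)*conj(1) + 1*(-4)*conj(1) + 2*(sqrt(3))*conj(-1) + 2*(-1)*conj(1) + 2*(0)*conj(-1) + 2*(1)*conj(1) + 2*(-sqrt(3))*conj(-1) + 6*(0)*conj(1) + 6*(0)*conj(-1)]
      = (1/24)[(4) + (-4) + (-2*sqrt(3)) + (-2) + (0) + (2) + (2*sqrt(3)) + (0) + (0)] = 0/24 = 0
  <chi_6*chi_5, chi_4> = (1/24)[1*(4)*conj(1) + 1*(-4)*conj(1) + 2*(sqrt(3))*conj(-1) + 2*(-1)*conj(1) + 2*(0)*conj(-1) + 2*(1)*conj(1) + 2*(-sqrt(3))*conj(-1) + 6*(0)*conj(-1) + 6*(0)*conj(1)]
      = (1/24)[(4) + (-4) + (-2*sqrt(3)) + (-2) + (0) + (2) + (2*sqrt(3)) + (0) + (0)] = 0/24 = 0
  <chi_6*chi_5, chi_5> = (1/24)[1*(4)*conj(2) + 1*(-4)*conj(-2) + 2*(sqrt(3))*conj(sqrt(3)) + 2*(-1)*conj(1) + 2*(0)*conj(0) + 2*(1)*conj(-1) + 2*(-sqrt(3))*conj(-sqrt(3)) + 6*(0)*conj(0) + 6*(0)*conj(0)]
      = (1/24)[(8) + (8) + (6) + (-2) + (0) + (-2) + (6) + (0) + (0)] = 24/24 = 1
  <chi_6*chi_5, chi_6> = (1/24)[1*(4)*conj(2) + 1*(-4)*conj(2) + 2*(sqrt(3))*conj(1) + 2*(-1)*conj(-1) + 2*(0)*conj(-2) + 2*(1)*conj(-1) + 2*(-sqrt(3))*conj(1) + 6*(0)*conj(0) + 6*(0)*conj(0)]
      = (1/24)[(8) + (-8) + (2*sqrt(3)) + (2) + (0) + (-2) + (-2*sqrt(3)) + (0) + (0)] = 0/24 = 0
  <chi_6*chi_5, chi_7> = (1/24)[1*(4)*conj(2) + 1*(-4)*conj(-2) + 2*(sqrt(3))*conj(0) + 2*(-1)*conj(-2) + 2*(0)*conj(0) + 2*(1)*conj(2) + 2*(-sqrt(3))*conj(0) + 6*(0)*conj(0) + 6*(0)*conj(0)]
      = (1/24)[(8) + (8) + (0) + (4) + (0) + (4) + (0) + (0) + (0)] = 24/24 = 1
  <chi_6*chi_5, chi_8> = (1/24)[1*(4)*conj(2) + 1*(-4)*conj(2) + 2*(sqrt(3))*conj(-1) + 2*(-1)*conj(-1) + 2*(0)*conj(2) + 2*(1)*conj(-1) + 2*(-sqrt(3))*conj(-1) + 6*(0)*conj(0) + 6*(0)*conj(0)]
      = (1/24)[(8) + (-8) + (-2*sqrt(3)) + (2) + (0) + (-2) + (2*sqrt(3)) + (0) + (0)] = 0/24 = 0
  <chi_6*chi_5, chi_9> = (1/24)[1*(4)*conj(2) + 1*(-4)*conj(-2) + 2*(sqrt(3))*conj(-sqrt(3)) + 2*(-1)*conj(1) + 2*(0)*conj(0) + 2*(1)*conj(-1) + 2*(-sqrt(3))*conj(sqrt(3)) + 6*(0)*conj(0) + 6*(0)*conj(0)]
      = (1/24)[(8) + (8) + (-6) + (-2) + (0) + (-2) + (-6) + (0) + (0)] = 0/24 = 0
Hence the multiplicities are chi_5: 1, chi_7: 1. Dimension check: dim(chi_6)*dim(chi_5) = 2*2 = 4 and sum (mult * dim) = 1*2 + 1*2 = 4.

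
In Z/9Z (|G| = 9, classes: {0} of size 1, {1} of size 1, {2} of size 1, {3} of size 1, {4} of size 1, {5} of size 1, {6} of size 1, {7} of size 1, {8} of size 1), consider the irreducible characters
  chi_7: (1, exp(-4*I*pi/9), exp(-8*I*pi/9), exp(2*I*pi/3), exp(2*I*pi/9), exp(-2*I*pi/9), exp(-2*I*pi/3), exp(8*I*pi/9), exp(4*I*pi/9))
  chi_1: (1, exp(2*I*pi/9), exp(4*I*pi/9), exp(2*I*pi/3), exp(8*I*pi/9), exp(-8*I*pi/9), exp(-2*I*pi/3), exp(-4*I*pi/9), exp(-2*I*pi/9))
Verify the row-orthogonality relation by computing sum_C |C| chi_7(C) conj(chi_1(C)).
Sum = 0; so <chi_7, chi_1> = 0 (distinct irreducibles are orthogonal).

Derivation: Compute term by term over conjugacy classes (|C| * chi_7(C) * conj(chi_1(C))):
  1*(1)*conj(1) + 1*(exp(-4*I*pi/9))*conj(exp(2*I*pi/9)) + 1*(exp(-8*I*pi/9))*conj(exp(4*I*pi/9)) + 1*(exp(2*I*pi/3))*conj(exp(2*I*pi/3)) + 1*(exp(2*I*pi/9))*conj(exp(8*I*pi/9)) + 1*(exp(-2*I*pi/9))*conj(exp(-8*I*pi/9)) + 1*(exp(-2*I*pi/3))*conj(exp(-2*I*pi/3)) + 1*(exp(8*I*pi/9))*conj(exp(-4*I*pi/9)) + 1*(exp(4*I*pi/9))*conj(exp(-2*I*pi/9))
  = (1) + (exp(-2*I*pi/3)) + (exp(2*I*pi/3)) + (1) + (exp(-2*I*pi/3)) + (exp(2*I*pi/3)) + (1) + (exp(-2*I*pi/3)) + (exp(2*I*pi/3))
  = 0.
(Exp terms are combined using exp(i*s)*conj(exp(i*t)) = exp(i*(s-t)), and sums of them are collapsed using the identity that for every m > 1 the m distinct m-th roots of unity sum to 0, e.g. 1 + exp(2*I*pi/3) + exp(-2*I*pi/3) = 0.)
Dividing by |G| = 9 gives 0/9 = 0, matching the row-orthogonality relation <chi_7, chi_1> = [chi_7 = chi_1].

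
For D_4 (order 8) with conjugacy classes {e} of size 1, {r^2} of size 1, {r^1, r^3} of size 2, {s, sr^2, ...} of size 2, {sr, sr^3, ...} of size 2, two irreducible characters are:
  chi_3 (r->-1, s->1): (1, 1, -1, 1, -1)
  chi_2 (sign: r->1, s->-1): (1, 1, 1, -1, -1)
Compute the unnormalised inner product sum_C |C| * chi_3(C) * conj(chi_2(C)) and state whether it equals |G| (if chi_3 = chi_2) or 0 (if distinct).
Sum = 0; so <chi_3, chi_2> = 0 (distinct irreducibles are orthogonal).

Why: Compute term by term over conjugacy classes (|C| * chi_3(C) * conj(chi_2(C))):
  1*(1)*conj(1) + 1*(1)*conj(1) + 2*(-1)*conj(1) + 2*(1)*conj(-1) + 2*(-1)*conj(-1)
  = (1) + (1) + (-2) + (-2) + (2)
  = 0.
Dividing by |G| = 8 gives 0/8 = 0, matching the row-orthogonality relation <chi_3, chi_2> = [chi_3 = chi_2].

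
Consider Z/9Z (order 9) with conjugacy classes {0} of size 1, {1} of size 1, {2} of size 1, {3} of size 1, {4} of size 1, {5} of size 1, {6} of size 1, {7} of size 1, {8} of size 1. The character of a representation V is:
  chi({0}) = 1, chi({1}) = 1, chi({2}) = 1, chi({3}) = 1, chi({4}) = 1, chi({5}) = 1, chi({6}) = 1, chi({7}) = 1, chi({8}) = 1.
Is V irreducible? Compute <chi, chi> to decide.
Irreducible: <chi, chi> = 1.

Working: <chi, chi> = (1/|G|) sum_C |C| * |chi(C)|^2 = (1/9)[1*|1|^2 + 1*|1|^2 + 1*|1|^2 + 1*|1|^2 + 1*|1|^2 + 1*|1|^2 + 1*|1|^2 + 1*|1|^2 + 1*|1|^2]
  = (1/9)[(1) + (1) + (1) + (1) + (1) + (1) + (1) + (1) + (1)] = 9/9 = 1.
(Exp terms are combined using exp(i*s)*conj(exp(i*t)) = exp(i*(s-t)), and sums of them are collapsed using the identity that for every m > 1 the m distinct m-th roots of unity sum to 0, e.g. 1 + exp(2*I*pi/3) + exp(-2*I*pi/3) = 0.)
A character is irreducible iff <chi, chi> = 1, so this representation is irreducible.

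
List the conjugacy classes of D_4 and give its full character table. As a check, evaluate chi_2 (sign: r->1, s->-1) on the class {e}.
Conjugacy classes: {e} of size 1, {r^2} of size 1, {r^1, r^3} of size 2, {s, sr^2, ...} of size 2, {sr, sr^3, ...} of size 2.
Character table:
  irrep \ class              {e} (size 1)  {r^2} (size 1)  {r^1, r^3} (size 2)  {s, sr^2, ...} (size 2)  {sr, sr^3, ...} (size 2)
  chi_1 (triv)               1             1               1                    1                        1                       
  chi_2 (sign: r->1, s->-1)  1             1               1                    -1                       -1                      
  chi_3 (r->-1, s->1)        1             1               -1                   1                        -1                      
  chi_4 (r->-1, s->-1)       1             1               -1                   -1                       1                       
  chi_5 (2d, j=1)            2             -2              0                    0                        0                       

Spot check: chi_2 (sign: r->1, s->-1) on {e} = 1.

Working: D_4 has order 2*4 = 8 with 5 conjugacy classes, hence 5 irreducibles. Sum of squared dims 1 + 1 + 1 + 1 + 4 = 8 = |G|. Linear characters come from the abelianisation; the 2-dimensional irreps have character r^k -> 2*cos(2*pi*j*k/4), reflections -> 0.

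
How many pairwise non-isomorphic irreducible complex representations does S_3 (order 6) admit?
3

Explanation: The number of irreducible complex representations of a finite group equals its number of conjugacy classes. Conjugacy classes in S_3 correspond to cycle types, i.e. partitions of 3; there are p(3) = 3 of them, so S_3 (order 6) has exactly 3 irreducible complex representations.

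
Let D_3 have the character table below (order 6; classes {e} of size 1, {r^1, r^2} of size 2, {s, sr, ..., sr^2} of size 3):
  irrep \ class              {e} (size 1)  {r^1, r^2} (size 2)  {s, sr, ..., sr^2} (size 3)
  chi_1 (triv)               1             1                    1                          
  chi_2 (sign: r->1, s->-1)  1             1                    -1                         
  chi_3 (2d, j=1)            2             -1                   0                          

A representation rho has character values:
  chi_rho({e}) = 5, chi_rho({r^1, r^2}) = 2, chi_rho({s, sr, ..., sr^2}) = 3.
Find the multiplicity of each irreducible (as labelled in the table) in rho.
Multiplicities: chi_1: 3, chi_2: 0, chi_3: 1.

Use <chi_rho, chi> = (1/|G|) sum_C |C| * chi_rho(C) * conj(chi(C)) with |G| = 6 for each irreducible chi in the table:
  <chi_rho, chi_1> = (1/6)[1*(5)*conj(1) + 2*(2)*conj(1) + 3*(3)*conj(1)]
      = (1/6)[(5) + (4) + (9)] = 18/6 = 3
  <chi_rho, chi_2> = (1/6)[1*(5)*conj(1) + 2*(2)*conj(1) + 3*(3)*conj(-1)]
      = (1/6)[(5) + (4) + (-9)] = 0/6 = 0
  <chi_rho, chi_3> = (1/6)[1*(5)*conj(2) + 2*(2)*conj(-1) + 3*(3)*conj(0)]
      = (1/6)[(10) + (-4) + (0)] = 6/6 = 1
Dimension check: dim(rho) = sum (mult * dim) = 3*1 + 0*1 + 1*2 = 5 = chi_rho(e) = 5.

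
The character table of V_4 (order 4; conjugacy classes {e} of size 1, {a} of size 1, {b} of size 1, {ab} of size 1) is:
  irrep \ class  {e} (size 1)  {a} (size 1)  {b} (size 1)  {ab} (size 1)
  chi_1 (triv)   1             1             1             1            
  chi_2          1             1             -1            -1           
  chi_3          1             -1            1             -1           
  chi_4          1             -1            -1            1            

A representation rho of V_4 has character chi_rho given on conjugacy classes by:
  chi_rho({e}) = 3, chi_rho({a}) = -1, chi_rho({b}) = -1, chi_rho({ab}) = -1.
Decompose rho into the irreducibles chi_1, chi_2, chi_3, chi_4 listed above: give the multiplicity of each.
Multiplicities: chi_1: 0, chi_2: 1, chi_3: 1, chi_4: 1.

Derivation: Use <chi_rho, chi> = (1/|G|) sum_C |C| * chi_rho(C) * conj(chi(C)) with |G| = 4 for each irreducible chi in the table:
  <chi_rho, chi_1> = (1/4)[1*(3)*conj(1) + 1*(-1)*conj(1) + 1*(-1)*conj(1) + 1*(-1)*conj(1)]
      = (1/4)[(3) + (-1) + (-1) + (-1)] = 0/4 = 0
  <chi_rho, chi_2> = (1/4)[1*(3)*conj(1) + 1*(-1)*conj(1) + 1*(-1)*conj(-1) + 1*(-1)*conj(-1)]
      = (1/4)[(3) + (-1) + (1) + (1)] = 4/4 = 1
  <chi_rho, chi_3> = (1/4)[1*(3)*conj(1) + 1*(-1)*conj(-1) + 1*(-1)*conj(1) + 1*(-1)*conj(-1)]
      = (1/4)[(3) + (1) + (-1) + (1)] = 4/4 = 1
  <chi_rho, chi_4> = (1/4)[1*(3)*conj(1) + 1*(-1)*conj(-1) + 1*(-1)*conj(-1) + 1*(-1)*conj(1)]
      = (1/4)[(3) + (1) + (1) + (-1)] = 4/4 = 1
Dimension check: dim(rho) = sum (mult * dim) = 0*1 + 1*1 + 1*1 + 1*1 = 3 = chi_rho(e) = 3.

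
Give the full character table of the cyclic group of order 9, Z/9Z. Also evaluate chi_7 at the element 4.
Character table of Z/9Z (irreps indexed chi_0,...,chi_8 with chi_k(m) = zeta_9^(k*m), zeta_9 = exp(2*pi*i/9)):
  irrep \ class  {0} (size 1)  {1} (size 1)    {2} (size 1)    {3} (size 1)    {4} (size 1)    {5} (size 1)    {6} (size 1)    {7} (size 1)    {8} (size 1)  
  chi_0          1             1               1               1               1               1               1               1               1             
  chi_1          1             exp(2*I*pi/9)   exp(4*I*pi/9)   exp(2*I*pi/3)   exp(8*I*pi/9)   exp(-8*I*pi/9)  exp(-2*I*pi/3)  exp(-4*I*pi/9)  exp(-2*I*pi/9)
  chi_2          1             exp(4*I*pi/9)   exp(8*I*pi/9)   exp(-2*I*pi/3)  exp(-2*I*pi/9)  exp(2*I*pi/9)   exp(2*I*pi/3)   exp(-8*I*pi/9)  exp(-4*I*pi/9)
  chi_3          1             exp(2*I*pi/3)   exp(-2*I*pi/3)  1               exp(2*I*pi/3)   exp(-2*I*pi/3)  1               exp(2*I*pi/3)   exp(-2*I*pi/3)
  chi_4          1             exp(8*I*pi/9)   exp(-2*I*pi/9)  exp(2*I*pi/3)   exp(-4*I*pi/9)  exp(4*I*pi/9)   exp(-2*I*pi/3)  exp(2*I*pi/9)   exp(-8*I*pi/9)
  chi_5          1             exp(-8*I*pi/9)  exp(2*I*pi/9)   exp(-2*I*pi/3)  exp(4*I*pi/9)   exp(-4*I*pi/9)  exp(2*I*pi/3)   exp(-2*I*pi/9)  exp(8*I*pi/9) 
  chi_6          1             exp(-2*I*pi/3)  exp(2*I*pi/3)   1               exp(-2*I*pi/3)  exp(2*I*pi/3)   1               exp(-2*I*pi/3)  exp(2*I*pi/3) 
  chi_7          1             exp(-4*I*pi/9)  exp(-8*I*pi/9)  exp(2*I*pi/3)   exp(2*I*pi/9)   exp(-2*I*pi/9)  exp(-2*I*pi/3)  exp(8*I*pi/9)   exp(4*I*pi/9) 
  chi_8          1             exp(-2*I*pi/9)  exp(-4*I*pi/9)  exp(-2*I*pi/3)  exp(-8*I*pi/9)  exp(8*I*pi/9)   exp(2*I*pi/3)   exp(4*I*pi/9)   exp(2*I*pi/9) 

Spot check: chi_7(4) = zeta_9^(7*4) = zeta_9^28 = exp(2*I*pi/9).

Working: Z/9Z is abelian, so all 9 irreducible complex representations are 1-dimensional. They are given by chi_k(m) = zeta_9^(k*m) for k = 0,...,8. Row orthogonality: sum_m chi_k(m) conj(chi_l(m)) = 9 * [k = l].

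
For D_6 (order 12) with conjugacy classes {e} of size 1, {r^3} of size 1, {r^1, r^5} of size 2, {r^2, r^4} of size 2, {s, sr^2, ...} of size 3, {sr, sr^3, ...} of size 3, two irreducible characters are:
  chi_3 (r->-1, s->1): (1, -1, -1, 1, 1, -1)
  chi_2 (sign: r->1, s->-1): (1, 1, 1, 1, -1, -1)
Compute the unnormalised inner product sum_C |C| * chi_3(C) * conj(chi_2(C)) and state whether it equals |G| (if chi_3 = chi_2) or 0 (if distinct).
Sum = 0; so <chi_3, chi_2> = 0 (distinct irreducibles are orthogonal).

Working: Compute term by term over conjugacy classes (|C| * chi_3(C) * conj(chi_2(C))):
  1*(1)*conj(1) + 1*(-1)*conj(1) + 2*(-1)*conj(1) + 2*(1)*conj(1) + 3*(1)*conj(-1) + 3*(-1)*conj(-1)
  = (1) + (-1) + (-2) + (2) + (-3) + (3)
  = 0.
Dividing by |G| = 12 gives 0/12 = 0, matching the row-orthogonality relation <chi_3, chi_2> = [chi_3 = chi_2].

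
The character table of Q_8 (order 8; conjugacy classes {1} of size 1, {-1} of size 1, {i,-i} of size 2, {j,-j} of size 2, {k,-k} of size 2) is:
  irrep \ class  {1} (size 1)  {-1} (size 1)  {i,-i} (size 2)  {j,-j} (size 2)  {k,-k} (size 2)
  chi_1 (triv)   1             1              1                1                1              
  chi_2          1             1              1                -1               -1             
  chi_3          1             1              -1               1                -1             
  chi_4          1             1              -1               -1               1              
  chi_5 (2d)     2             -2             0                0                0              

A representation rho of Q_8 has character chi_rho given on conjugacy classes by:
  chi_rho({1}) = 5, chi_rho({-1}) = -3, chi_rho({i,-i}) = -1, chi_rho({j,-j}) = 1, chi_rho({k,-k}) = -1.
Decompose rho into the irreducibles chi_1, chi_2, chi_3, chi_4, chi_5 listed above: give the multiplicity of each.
Multiplicities: chi_1: 0, chi_2: 0, chi_3: 1, chi_4: 0, chi_5: 2.

Why: Use <chi_rho, chi> = (1/|G|) sum_C |C| * chi_rho(C) * conj(chi(C)) with |G| = 8 for each irreducible chi in the table:
  <chi_rho, chi_1> = (1/8)[1*(5)*conj(1) + 1*(-3)*conj(1) + 2*(-1)*conj(1) + 2*(1)*conj(1) + 2*(-1)*conj(1)]
      = (1/8)[(5) + (-3) + (-2) + (2) + (-2)] = 0/8 = 0
  <chi_rho, chi_2> = (1/8)[1*(5)*conj(1) + 1*(-3)*conj(1) + 2*(-1)*conj(1) + 2*(1)*conj(-1) + 2*(-1)*conj(-1)]
      = (1/8)[(5) + (-3) + (-2) + (-2) + (2)] = 0/8 = 0
  <chi_rho, chi_3> = (1/8)[1*(5)*conj(1) + 1*(-3)*conj(1) + 2*(-1)*conj(-1) + 2*(1)*conj(1) + 2*(-1)*conj(-1)]
      = (1/8)[(5) + (-3) + (2) + (2) + (2)] = 8/8 = 1
  <chi_rho, chi_4> = (1/8)[1*(5)*conj(1) + 1*(-3)*conj(1) + 2*(-1)*conj(-1) + 2*(1)*conj(-1) + 2*(-1)*conj(1)]
      = (1/8)[(5) + (-3) + (2) + (-2) + (-2)] = 0/8 = 0
  <chi_rho, chi_5> = (1/8)[1*(5)*conj(2) + 1*(-3)*conj(-2) + 2*(-1)*conj(0) + 2*(1)*conj(0) + 2*(-1)*conj(0)]
      = (1/8)[(10) + (6) + (0) + (0) + (0)] = 16/8 = 2
Dimension check: dim(rho) = sum (mult * dim) = 0*1 + 0*1 + 1*1 + 0*1 + 2*2 = 5 = chi_rho(e) = 5.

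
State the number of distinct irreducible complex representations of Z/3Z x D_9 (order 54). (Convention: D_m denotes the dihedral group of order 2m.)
18

Justification: The number of irreducible complex representations of a finite group equals its number of conjugacy classes. For a direct product, #classes(G x H) = #classes(G) * #classes(H). Z/3Z has 3 classes (abelian), D_9 has 6 classes, so 3 * 6 = 18, so Z/3Z x D_9 (order 54) has exactly 18 irreducible complex representations.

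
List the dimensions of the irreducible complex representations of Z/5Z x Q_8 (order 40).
Dimensions: 1, 1, 1, 1, 1, 1, 1, 1, 1, 1, 1, 1, 1, 1, 1, 1, 1, 1, 1, 1, 2, 2, 2, 2, 2

Derivation: There are 25 irreducibles (= number of conjugacy classes). Their dimensions d_i satisfy sum d_i^2 = |G| = 40: 1 + 1 + 1 + 1 + 1 + 1 + 1 + 1 + 1 + 1 + 1 + 1 + 1 + 1 + 1 + 1 + 1 + 1 + 1 + 1 + 4 + 4 + 4 + 4 + 4 = 40. (For the product with Z/5Z: each of the 5 1-dim characters of Z/5Z tensors with each irrep of Q_8, giving 5 copies of each Q_8-dimension.)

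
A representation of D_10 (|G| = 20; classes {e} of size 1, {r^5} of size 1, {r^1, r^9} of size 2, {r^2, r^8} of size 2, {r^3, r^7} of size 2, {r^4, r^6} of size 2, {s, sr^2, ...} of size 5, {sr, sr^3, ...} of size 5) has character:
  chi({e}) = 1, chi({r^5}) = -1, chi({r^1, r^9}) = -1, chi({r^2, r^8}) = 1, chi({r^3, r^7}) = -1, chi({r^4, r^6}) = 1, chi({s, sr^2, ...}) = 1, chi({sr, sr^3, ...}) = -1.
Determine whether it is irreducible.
Irreducible: <chi, chi> = 1.

Reasoning: <chi, chi> = (1/|G|) sum_C |C| * |chi(C)|^2 = (1/20)[1*|1|^2 + 1*|-1|^2 + 2*|-1|^2 + 2*|1|^2 + 2*|-1|^2 + 2*|1|^2 + 5*|1|^2 + 5*|-1|^2]
  = (1/20)[(1) + (1) + (2) + (2) + (2) + (2) + (5) + (5)] = 20/20 = 1.
A character is irreducible iff <chi, chi> = 1, so this representation is irreducible.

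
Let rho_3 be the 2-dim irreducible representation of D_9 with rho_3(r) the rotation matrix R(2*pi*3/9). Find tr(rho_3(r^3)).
chi_{rho_3}(r^3) = 2*cos(2*pi*3*3/9) = 2

Reasoning: rho_3(r^3) is rotation by angle 2*pi*3*3/9, whose trace is 2*cos(2*pi*3*3/9) = 2.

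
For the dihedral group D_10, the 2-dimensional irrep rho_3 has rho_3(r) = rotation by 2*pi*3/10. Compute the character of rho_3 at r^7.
chi_{rho_3}(r^7) = 2*cos(2*pi*3*7/10) = 1/2 + sqrt(5)/2

Proof sketch: rho_3(r^7) is rotation by angle 2*pi*3*7/10, whose trace is 2*cos(2*pi*3*7/10) = 1/2 + sqrt(5)/2.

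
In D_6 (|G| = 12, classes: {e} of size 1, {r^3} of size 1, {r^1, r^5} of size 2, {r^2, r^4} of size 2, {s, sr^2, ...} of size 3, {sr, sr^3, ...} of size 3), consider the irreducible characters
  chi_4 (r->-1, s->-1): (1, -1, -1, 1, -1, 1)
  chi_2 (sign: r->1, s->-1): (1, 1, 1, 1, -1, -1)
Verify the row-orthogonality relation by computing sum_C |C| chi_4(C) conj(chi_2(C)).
Sum = 0; so <chi_4, chi_2> = 0 (distinct irreducibles are orthogonal).

Details: Compute term by term over conjugacy classes (|C| * chi_4(C) * conj(chi_2(C))):
  1*(1)*conj(1) + 1*(-1)*conj(1) + 2*(-1)*conj(1) + 2*(1)*conj(1) + 3*(-1)*conj(-1) + 3*(1)*conj(-1)
  = (1) + (-1) + (-2) + (2) + (3) + (-3)
  = 0.
Dividing by |G| = 12 gives 0/12 = 0, matching the row-orthogonality relation <chi_4, chi_2> = [chi_4 = chi_2].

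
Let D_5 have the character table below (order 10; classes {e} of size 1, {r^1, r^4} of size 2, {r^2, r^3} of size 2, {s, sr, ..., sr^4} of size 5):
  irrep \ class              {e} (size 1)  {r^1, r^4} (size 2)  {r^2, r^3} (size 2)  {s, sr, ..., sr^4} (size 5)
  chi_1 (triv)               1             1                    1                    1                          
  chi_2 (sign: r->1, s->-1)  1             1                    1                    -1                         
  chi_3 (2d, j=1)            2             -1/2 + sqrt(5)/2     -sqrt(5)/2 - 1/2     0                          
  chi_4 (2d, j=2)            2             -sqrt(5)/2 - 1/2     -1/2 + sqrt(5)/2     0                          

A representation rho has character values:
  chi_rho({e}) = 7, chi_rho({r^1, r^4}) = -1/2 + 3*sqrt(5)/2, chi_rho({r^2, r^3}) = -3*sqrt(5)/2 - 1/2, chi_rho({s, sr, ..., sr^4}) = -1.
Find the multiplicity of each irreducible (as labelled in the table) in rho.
Multiplicities: chi_1: 0, chi_2: 1, chi_3: 3, chi_4: 0.

Details: Use <chi_rho, chi> = (1/|G|) sum_C |C| * chi_rho(C) * conj(chi(C)) with |G| = 10 for each irreducible chi in the table:
  <chi_rho, chi_1> = (1/10)[1*(7)*conj(1) + 2*(-1/2 + 3*sqrt(5)/2)*conj(1) + 2*(-3*sqrt(5)/2 - 1/2)*conj(1) + 5*(-1)*conj(1)]
      = (1/10)[(7) + (-1 + 3*sqrt(5)) + (-3*sqrt(5) - 1) + (-5)] = 0/10 = 0
  <chi_rho, chi_2> = (1/10)[1*(7)*conj(1) + 2*(-1/2 + 3*sqrt(5)/2)*conj(1) + 2*(-3*sqrt(5)/2 - 1/2)*conj(1) + 5*(-1)*conj(-1)]
      = (1/10)[(7) + (-1 + 3*sqrt(5)) + (-3*sqrt(5) - 1) + (5)] = 10/10 = 1
  <chi_rho, chi_3> = (1/10)[1*(7)*conj(2) + 2*(-1/2 + 3*sqrt(5)/2)*conj(-1/2 + sqrt(5)/2) + 2*(-3*sqrt(5)/2 - 1/2)*conj(-sqrt(5)/2 - 1/2) + 5*(-1)*conj(0)]
      = (1/10)[(14) + (8 - 2*sqrt(5)) + (2*sqrt(5) + 8) + (0)] = 30/10 = 3
  <chi_rho, chi_4> = (1/10)[1*(7)*conj(2) + 2*(-1/2 + 3*sqrt(5)/2)*conj(-sqrt(5)/2 - 1/2) + 2*(-3*sqrt(5)/2 - 1/2)*conj(-1/2 + sqrt(5)/2) + 5*(-1)*conj(0)]
      = (1/10)[(14) + (-7 - sqrt(5)) + (-7 + sqrt(5)) + (0)] = 0/10 = 0
Dimension check: dim(rho) = sum (mult * dim) = 0*1 + 1*1 + 3*2 + 0*2 = 7 = chi_rho(e) = 7.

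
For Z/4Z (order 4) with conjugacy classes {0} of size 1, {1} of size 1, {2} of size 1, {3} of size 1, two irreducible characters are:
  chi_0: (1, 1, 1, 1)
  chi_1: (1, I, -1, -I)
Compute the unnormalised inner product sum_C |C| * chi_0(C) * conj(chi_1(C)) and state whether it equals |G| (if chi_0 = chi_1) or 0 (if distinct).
Sum = 0; so <chi_0, chi_1> = 0 (distinct irreducibles are orthogonal).

Argument: Compute term by term over conjugacy classes (|C| * chi_0(C) * conj(chi_1(C))):
  1*(1)*conj(1) + 1*(1)*conj(I) + 1*(1)*conj(-1) + 1*(1)*conj(-I)
  = (1) + (-I) + (-1) + (I)
  = 0.
(Exp terms are combined using exp(i*s)*conj(exp(i*t)) = exp(i*(s-t)), and sums of them are collapsed using the identity that for every m > 1 the m distinct m-th roots of unity sum to 0, e.g. 1 + exp(2*I*pi/3) + exp(-2*I*pi/3) = 0.)
Dividing by |G| = 4 gives 0/4 = 0, matching the row-orthogonality relation <chi_0, chi_1> = [chi_0 = chi_1].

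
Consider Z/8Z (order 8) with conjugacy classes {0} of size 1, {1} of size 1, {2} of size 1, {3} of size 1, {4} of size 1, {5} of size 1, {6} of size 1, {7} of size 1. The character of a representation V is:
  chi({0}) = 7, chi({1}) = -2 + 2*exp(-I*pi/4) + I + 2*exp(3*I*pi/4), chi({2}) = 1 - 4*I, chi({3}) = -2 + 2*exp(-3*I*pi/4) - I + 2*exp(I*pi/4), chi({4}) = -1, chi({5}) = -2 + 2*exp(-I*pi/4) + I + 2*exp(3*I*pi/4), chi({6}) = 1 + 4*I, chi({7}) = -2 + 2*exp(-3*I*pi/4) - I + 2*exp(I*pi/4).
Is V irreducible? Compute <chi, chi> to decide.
Not irreducible (reducible): <chi, chi> = 13 > 1.

<chi, chi> = (1/|G|) sum_C |C| * |chi(C)|^2 = (1/8)[1*|7|^2 + 1*|-2 + 2*exp(-I*pi/4) + I + 2*exp(3*I*pi/4)|^2 + 1*|1 - 4*I|^2 + 1*|-2 + 2*exp(-3*I*pi/4) - I + 2*exp(I*pi/4)|^2 + 1*|-1|^2 + 1*|-2 + 2*exp(-I*pi/4) + I + 2*exp(3*I*pi/4)|^2 + 1*|1 + 4*I|^2 + 1*|-2 + 2*exp(-3*I*pi/4) - I + 2*exp(I*pi/4)|^2]
  = (1/8)[(49) + (5) + (17) + (5) + (1) + (5) + (17) + (5)] = 104/8 = 13.
(Exp terms are combined using exp(i*s)*conj(exp(i*t)) = exp(i*(s-t)), and sums of them are collapsed using the identity that for every m > 1 the m distinct m-th roots of unity sum to 0, e.g. 1 + exp(2*I*pi/3) + exp(-2*I*pi/3) = 0.)
A character is irreducible iff <chi, chi> = 1, so this representation is reducible.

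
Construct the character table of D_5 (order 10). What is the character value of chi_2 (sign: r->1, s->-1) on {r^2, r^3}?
Conjugacy classes: {e} of size 1, {r^1, r^4} of size 2, {r^2, r^3} of size 2, {s, sr, ..., sr^4} of size 5.
Character table:
  irrep \ class              {e} (size 1)  {r^1, r^4} (size 2)  {r^2, r^3} (size 2)  {s, sr, ..., sr^4} (size 5)
  chi_1 (triv)               1             1                    1                    1                          
  chi_2 (sign: r->1, s->-1)  1             1                    1                    -1                         
  chi_3 (2d, j=1)            2             -1/2 + sqrt(5)/2     -sqrt(5)/2 - 1/2     0                          
  chi_4 (2d, j=2)            2             -sqrt(5)/2 - 1/2     -1/2 + sqrt(5)/2     0                          

Spot check: chi_2 (sign: r->1, s->-1) on {r^2, r^3} = 1.

Justification: D_5 has order 2*5 = 10 with 4 conjugacy classes, hence 4 irreducibles. Sum of squared dims 1 + 1 + 4 + 4 = 10 = |G|. Linear characters come from the abelianisation; the 2-dimensional irreps have character r^k -> 2*cos(2*pi*j*k/5), reflections -> 0.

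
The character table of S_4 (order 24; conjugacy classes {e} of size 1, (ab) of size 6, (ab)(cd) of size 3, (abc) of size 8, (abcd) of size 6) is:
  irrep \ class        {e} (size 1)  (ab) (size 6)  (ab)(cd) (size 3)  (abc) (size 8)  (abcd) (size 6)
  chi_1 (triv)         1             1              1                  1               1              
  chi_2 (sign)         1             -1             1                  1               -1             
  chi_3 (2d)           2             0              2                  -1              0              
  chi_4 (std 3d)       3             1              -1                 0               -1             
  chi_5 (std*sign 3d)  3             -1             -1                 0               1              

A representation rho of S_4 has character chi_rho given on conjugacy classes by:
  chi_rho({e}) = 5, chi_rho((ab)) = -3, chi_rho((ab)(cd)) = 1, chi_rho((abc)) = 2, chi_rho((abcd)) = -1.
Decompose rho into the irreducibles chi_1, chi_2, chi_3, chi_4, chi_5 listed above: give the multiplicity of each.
Multiplicities: chi_1: 0, chi_2: 2, chi_3: 0, chi_4: 0, chi_5: 1.

Justification: Use <chi_rho, chi> = (1/|G|) sum_C |C| * chi_rho(C) * conj(chi(C)) with |G| = 24 for each irreducible chi in the table:
  <chi_rho, chi_1> = (1/24)[1*(5)*conj(1) + 6*(-3)*conj(1) + 3*(1)*conj(1) + 8*(2)*conj(1) + 6*(-1)*conj(1)]
      = (1/24)[(5) + (-18) + (3) + (16) + (-6)] = 0/24 = 0
  <chi_rho, chi_2> = (1/24)[1*(5)*conj(1) + 6*(-3)*conj(-1) + 3*(1)*conj(1) + 8*(2)*conj(1) + 6*(-1)*conj(-1)]
      = (1/24)[(5) + (18) + (3) + (16) + (6)] = 48/24 = 2
  <chi_rho, chi_3> = (1/24)[1*(5)*conj(2) + 6*(-3)*conj(0) + 3*(1)*conj(2) + 8*(2)*conj(-1) + 6*(-1)*conj(0)]
      = (1/24)[(10) + (0) + (6) + (-16) + (0)] = 0/24 = 0
  <chi_rho, chi_4> = (1/24)[1*(5)*conj(3) + 6*(-3)*conj(1) + 3*(1)*conj(-1) + 8*(2)*conj(0) + 6*(-1)*conj(-1)]
      = (1/24)[(15) + (-18) + (-3) + (0) + (6)] = 0/24 = 0
  <chi_rho, chi_5> = (1/24)[1*(5)*conj(3) + 6*(-3)*conj(-1) + 3*(1)*conj(-1) + 8*(2)*conj(0) + 6*(-1)*conj(1)]
      = (1/24)[(15) + (18) + (-3) + (0) + (-6)] = 24/24 = 1
Dimension check: dim(rho) = sum (mult * dim) = 0*1 + 2*1 + 0*2 + 0*3 + 1*3 = 5 = chi_rho(e) = 5.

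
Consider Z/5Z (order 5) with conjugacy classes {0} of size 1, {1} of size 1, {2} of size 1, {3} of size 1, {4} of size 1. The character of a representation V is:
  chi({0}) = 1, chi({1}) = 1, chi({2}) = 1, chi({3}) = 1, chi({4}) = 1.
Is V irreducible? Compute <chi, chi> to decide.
Irreducible: <chi, chi> = 1.

Argument: <chi, chi> = (1/|G|) sum_C |C| * |chi(C)|^2 = (1/5)[1*|1|^2 + 1*|1|^2 + 1*|1|^2 + 1*|1|^2 + 1*|1|^2]
  = (1/5)[(1) + (1) + (1) + (1) + (1)] = 5/5 = 1.
(Exp terms are combined using exp(i*s)*conj(exp(i*t)) = exp(i*(s-t)), and sums of them are collapsed using the identity that for every m > 1 the m distinct m-th roots of unity sum to 0, e.g. 1 + exp(2*I*pi/3) + exp(-2*I*pi/3) = 0.)
A character is irreducible iff <chi, chi> = 1, so this representation is irreducible.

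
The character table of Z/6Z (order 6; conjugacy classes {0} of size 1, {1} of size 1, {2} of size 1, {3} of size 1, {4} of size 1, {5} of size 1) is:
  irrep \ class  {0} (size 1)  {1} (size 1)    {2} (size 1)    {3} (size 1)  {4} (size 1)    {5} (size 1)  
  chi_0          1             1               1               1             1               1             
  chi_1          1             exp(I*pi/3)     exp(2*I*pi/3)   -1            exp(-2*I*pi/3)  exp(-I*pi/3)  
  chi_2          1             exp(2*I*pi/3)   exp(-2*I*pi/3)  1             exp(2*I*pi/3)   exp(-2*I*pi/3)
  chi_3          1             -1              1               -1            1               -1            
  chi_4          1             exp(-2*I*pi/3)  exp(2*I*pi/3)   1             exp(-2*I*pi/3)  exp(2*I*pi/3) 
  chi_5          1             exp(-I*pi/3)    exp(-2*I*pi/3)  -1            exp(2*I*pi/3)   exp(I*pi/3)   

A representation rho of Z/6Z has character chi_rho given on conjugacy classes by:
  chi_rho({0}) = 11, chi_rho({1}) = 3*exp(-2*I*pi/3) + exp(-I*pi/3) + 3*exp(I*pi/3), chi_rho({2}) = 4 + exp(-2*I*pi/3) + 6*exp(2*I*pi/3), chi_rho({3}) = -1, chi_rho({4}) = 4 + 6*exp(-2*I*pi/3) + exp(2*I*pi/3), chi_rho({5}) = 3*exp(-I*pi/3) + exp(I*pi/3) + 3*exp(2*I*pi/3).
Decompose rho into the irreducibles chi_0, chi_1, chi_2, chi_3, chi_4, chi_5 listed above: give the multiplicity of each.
Multiplicities: chi_0: 2, chi_1: 3, chi_2: 0, chi_3: 2, chi_4: 3, chi_5: 1.

Proof sketch: Use <chi_rho, chi> = (1/|G|) sum_C |C| * chi_rho(C) * conj(chi(C)) with |G| = 6 for each irreducible chi in the table:
  <chi_rho, chi_0> = (1/6)[1*(11)*conj(1) + 1*(3*exp(-2*I*pi/3) + exp(-I*pi/3) + 3*exp(I*pi/3))*conj(1) + 1*(4 + exp(-2*I*pi/3) + 6*exp(2*I*pi/3))*conj(1) + 1*(-1)*conj(1) + 1*(4 + 6*exp(-2*I*pi/3) + exp(2*I*pi/3))*conj(1) + 1*(3*exp(-I*pi/3) + exp(I*pi/3) + 3*exp(2*I*pi/3))*conj(1)]
      = (1/6)[(11) + (3*exp(-2*I*pi/3) + exp(-I*pi/3) + 3*exp(I*pi/3)) + (4 + exp(-2*I*pi/3) + 6*exp(2*I*pi/3)) + (-1) + (4 + 6*exp(-2*I*pi/3) + exp(2*I*pi/3)) + (3*exp(-I*pi/3) + exp(I*pi/3) + 3*exp(2*I*pi/3))] = 12/6 = 2
  <chi_rho, chi_1> = (1/6)[1*(11)*conj(1) + 1*(3*exp(-2*I*pi/3) + exp(-I*pi/3) + 3*exp(I*pi/3))*conj(exp(I*pi/3)) + 1*(4 + exp(-2*I*pi/3) + 6*exp(2*I*pi/3))*conj(exp(2*I*pi/3)) + 1*(-1)*conj(-1) + 1*(4 + 6*exp(-2*I*pi/3) + exp(2*I*pi/3))*conj(exp(-2*I*pi/3)) + 1*(3*exp(-I*pi/3) + exp(I*pi/3) + 3*exp(2*I*pi/3))*conj(exp(-I*pi/3))]
      = (1/6)[(11) + (exp(-2*I*pi/3)) + (6 + 4*exp(-2*I*pi/3) + exp(2*I*pi/3)) + (1) + (6 + exp(-2*I*pi/3) + 4*exp(2*I*pi/3)) + (exp(2*I*pi/3))] = 18/6 = 3
  <chi_rho, chi_2> = (1/6)[1*(11)*conj(1) + 1*(3*exp(-2*I*pi/3) + exp(-I*pi/3) + 3*exp(I*pi/3))*conj(exp(2*I*pi/3)) + 1*(4 + exp(-2*I*pi/3) + 6*exp(2*I*pi/3))*conj(exp(-2*I*pi/3)) + 1*(-1)*conj(1) + 1*(4 + 6*exp(-2*I*pi/3) + exp(2*I*pi/3))*conj(exp(2*I*pi/3)) + 1*(3*exp(-I*pi/3) + exp(I*pi/3) + 3*exp(2*I*pi/3))*conj(exp(-2*I*pi/3))]
      = (1/6)[(11) + (-1) + (1 + 6*exp(-2*I*pi/3) + 4*exp(2*I*pi/3)) + (-1) + (1 + 4*exp(-2*I*pi/3) + 6*exp(2*I*pi/3)) + (-1)] = 0/6 = 0
  <chi_rho, chi_3> = (1/6)[1*(11)*conj(1) + 1*(3*exp(-2*I*pi/3) + exp(-I*pi/3) + 3*exp(I*pi/3))*conj(-1) + 1*(4 + exp(-2*I*pi/3) + 6*exp(2*I*pi/3))*conj(1) + 1*(-1)*conj(-1) + 1*(4 + 6*exp(-2*I*pi/3) + exp(2*I*pi/3))*conj(1) + 1*(3*exp(-I*pi/3) + exp(I*pi/3) + 3*exp(2*I*pi/3))*conj(-1)]
      = (1/6)[(11) + (-3*exp(I*pi/3) - exp(-I*pi/3) - 3*exp(-2*I*pi/3)) + (4 + exp(-2*I*pi/3) + 6*exp(2*I*pi/3)) + (1) + (4 + 6*exp(-2*I*pi/3) + exp(2*I*pi/3)) + (-3*exp(2*I*pi/3) - exp(I*pi/3) - 3*exp(-I*pi/3))] = 12/6 = 2
  <chi_rho, chi_4> = (1/6)[1*(11)*conj(1) + 1*(3*exp(-2*I*pi/3) + exp(-I*pi/3) + 3*exp(I*pi/3))*conj(exp(-2*I*pi/3)) + 1*(4 + exp(-2*I*pi/3) + 6*exp(2*I*pi/3))*conj(exp(2*I*pi/3)) + 1*(-1)*conj(1) + 1*(4 + 6*exp(-2*I*pi/3) + exp(2*I*pi/3))*conj(exp(-2*I*pi/3)) + 1*(3*exp(-I*pi/3) + exp(I*pi/3) + 3*exp(2*I*pi/3))*conj(exp(2*I*pi/3))]
      = (1/6)[(11) + (exp(I*pi/3)) + (6 + 4*exp(-2*I*pi/3) + exp(2*I*pi/3)) + (-1) + (6 + exp(-2*I*pi/3) + 4*exp(2*I*pi/3)) + (exp(-I*pi/3))] = 18/6 = 3
  <chi_rho, chi_5> = (1/6)[1*(11)*conj(1) + 1*(3*exp(-2*I*pi/3) + exp(-I*pi/3) + 3*exp(I*pi/3))*conj(exp(-I*pi/3)) + 1*(4 + exp(-2*I*pi/3) + 6*exp(2*I*pi/3))*conj(exp(-2*I*pi/3)) + 1*(-1)*conj(-1) + 1*(4 + 6*exp(-2*I*pi/3) + exp(2*I*pi/3))*conj(exp(2*I*pi/3)) + 1*(3*exp(-I*pi/3) + exp(I*pi/3) + 3*exp(2*I*pi/3))*conj(exp(I*pi/3))]
      = (1/6)[(11) + (1) + (1 + 6*exp(-2*I*pi/3) + 4*exp(2*I*pi/3)) + (1) + (1 + 4*exp(-2*I*pi/3) + 6*exp(2*I*pi/3)) + (1)] = 6/6 = 1
(Exp terms are combined using exp(i*s)*conj(exp(i*t)) = exp(i*(s-t)), and sums of them are collapsed using the identity that for every m > 1 the m distinct m-th roots of unity sum to 0, e.g. 1 + exp(2*I*pi/3) + exp(-2*I*pi/3) = 0.)
Dimension check: dim(rho) = sum (mult * dim) = 2*1 + 3*1 + 0*1 + 2*1 + 3*1 + 1*1 = 11 = chi_rho(e) = 11.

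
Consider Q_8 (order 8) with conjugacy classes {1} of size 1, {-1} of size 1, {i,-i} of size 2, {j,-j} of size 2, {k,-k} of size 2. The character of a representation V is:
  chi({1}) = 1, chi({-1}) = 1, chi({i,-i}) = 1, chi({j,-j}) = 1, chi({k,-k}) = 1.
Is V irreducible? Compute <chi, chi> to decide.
Irreducible: <chi, chi> = 1.

Why: <chi, chi> = (1/|G|) sum_C |C| * |chi(C)|^2 = (1/8)[1*|1|^2 + 1*|1|^2 + 2*|1|^2 + 2*|1|^2 + 2*|1|^2]
  = (1/8)[(1) + (1) + (2) + (2) + (2)] = 8/8 = 1.
A character is irreducible iff <chi, chi> = 1, so this representation is irreducible.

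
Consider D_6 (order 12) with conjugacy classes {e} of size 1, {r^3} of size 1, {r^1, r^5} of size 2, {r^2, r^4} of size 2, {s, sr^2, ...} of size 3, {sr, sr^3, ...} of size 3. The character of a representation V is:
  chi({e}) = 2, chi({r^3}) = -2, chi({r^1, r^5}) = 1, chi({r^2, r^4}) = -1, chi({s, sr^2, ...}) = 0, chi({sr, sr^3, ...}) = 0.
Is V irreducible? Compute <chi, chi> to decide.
Irreducible: <chi, chi> = 1.

<chi, chi> = (1/|G|) sum_C |C| * |chi(C)|^2 = (1/12)[1*|2|^2 + 1*|-2|^2 + 2*|1|^2 + 2*|-1|^2 + 3*|0|^2 + 3*|0|^2]
  = (1/12)[(4) + (4) + (2) + (2) + (0) + (0)] = 12/12 = 1.
A character is irreducible iff <chi, chi> = 1, so this representation is irreducible.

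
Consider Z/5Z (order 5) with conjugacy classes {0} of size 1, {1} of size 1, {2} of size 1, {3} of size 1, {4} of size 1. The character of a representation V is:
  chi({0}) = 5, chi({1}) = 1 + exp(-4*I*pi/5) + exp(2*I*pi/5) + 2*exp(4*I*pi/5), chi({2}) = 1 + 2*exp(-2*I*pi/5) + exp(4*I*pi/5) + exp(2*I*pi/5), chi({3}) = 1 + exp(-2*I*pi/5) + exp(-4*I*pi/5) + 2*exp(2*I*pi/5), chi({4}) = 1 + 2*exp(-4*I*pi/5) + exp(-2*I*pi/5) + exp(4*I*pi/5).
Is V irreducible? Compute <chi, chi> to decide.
Not irreducible (reducible): <chi, chi> = 7 > 1.

Derivation: <chi, chi> = (1/|G|) sum_C |C| * |chi(C)|^2 = (1/5)[1*|5|^2 + 1*|1 + exp(-4*I*pi/5) + exp(2*I*pi/5) + 2*exp(4*I*pi/5)|^2 + 1*|1 + 2*exp(-2*I*pi/5) + exp(4*I*pi/5) + exp(2*I*pi/5)|^2 + 1*|1 + exp(-2*I*pi/5) + exp(-4*I*pi/5) + 2*exp(2*I*pi/5)|^2 + 1*|1 + 2*exp(-4*I*pi/5) + exp(-2*I*pi/5) + exp(4*I*pi/5)|^2]
  = (1/5)[(25) + (7 + 5*exp(-2*I*pi/5) + 4*exp(-4*I*pi/5) + 4*exp(4*I*pi/5) + 5*exp(2*I*pi/5)) + (7 + 4*exp(-2*I*pi/5) + 5*exp(-4*I*pi/5) + 5*exp(4*I*pi/5) + 4*exp(2*I*pi/5)) + (7 + 4*exp(-2*I*pi/5) + 5*exp(-4*I*pi/5) + 5*exp(4*I*pi/5) + 4*exp(2*I*pi/5)) + (7 + 5*exp(-2*I*pi/5) + 4*exp(-4*I*pi/5) + 4*exp(4*I*pi/5) + 5*exp(2*I*pi/5))] = 35/5 = 7.
(Exp terms are combined using exp(i*s)*conj(exp(i*t)) = exp(i*(s-t)), and sums of them are collapsed using the identity that for every m > 1 the m distinct m-th roots of unity sum to 0, e.g. 1 + exp(2*I*pi/3) + exp(-2*I*pi/3) = 0.)
A character is irreducible iff <chi, chi> = 1, so this representation is reducible.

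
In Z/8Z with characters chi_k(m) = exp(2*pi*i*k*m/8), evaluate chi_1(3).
chi_1(3) = zeta_8^3 = exp(3*I*pi/4)

chi_1(3) = zeta_8^(1*3) = zeta_8^3. Since zeta_8^8 = 1, this equals zeta_8^3 = exp(2*pi*i*3/8) = exp(3*I*pi/4).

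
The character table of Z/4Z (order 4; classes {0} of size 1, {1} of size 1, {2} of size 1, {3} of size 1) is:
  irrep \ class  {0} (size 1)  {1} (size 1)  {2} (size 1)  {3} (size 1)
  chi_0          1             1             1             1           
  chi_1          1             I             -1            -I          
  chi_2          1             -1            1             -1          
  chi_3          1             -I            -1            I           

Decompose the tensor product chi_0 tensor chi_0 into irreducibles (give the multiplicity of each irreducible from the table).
chi_0 tensor chi_0 = chi_0 (all other irreducibles have multiplicity 0).

Details: The character of a tensor product is the pointwise product (chi_0 * chi_0)(C) = chi_0(C) * chi_0(C):
  {0}: (1)*(1), {1}: (1)*(1), {2}: (1)*(1), {3}: (1)*(1)
so (chi_0 * chi_0) takes values
  {0} -> 1, {1} -> 1, {2} -> 1, {3} -> 1.
Now take the inner product of this character with each irreducible chi from the table, <chi_0*chi_0, chi> = (1/4) sum_C |C| (chi_0*chi_0)(C) conj(chi(C)):
  <chi_0*chi_0, chi_0> = (1/4)[1*(1)*conj(1) + 1*(1)*conj(1) + 1*(1)*conj(1) + 1*(1)*conj(1)]
      = (1/4)[(1) + (1) + (1) + (1)] = 4/4 = 1
  <chi_0*chi_0, chi_1> = (1/4)[1*(1)*conj(1) + 1*(1)*conj(I) + 1*(1)*conj(-1) + 1*(1)*conj(-I)]
      = (1/4)[(1) + (-I) + (-1) + (I)] = 0/4 = 0
  <chi_0*chi_0, chi_2> = (1/4)[1*(1)*conj(1) + 1*(1)*conj(-1) + 1*(1)*conj(1) + 1*(1)*conj(-1)]
      = (1/4)[(1) + (-1) + (1) + (-1)] = 0/4 = 0
  <chi_0*chi_0, chi_3> = (1/4)[1*(1)*conj(1) + 1*(1)*conj(-I) + 1*(1)*conj(-1) + 1*(1)*conj(I)]
      = (1/4)[(1) + (I) + (-1) + (-I)] = 0/4 = 0
(Exp terms are combined using exp(i*s)*conj(exp(i*t)) = exp(i*(s-t)), and sums of them are collapsed using the identity that for every m > 1 the m distinct m-th roots of unity sum to 0, e.g. 1 + exp(2*I*pi/3) + exp(-2*I*pi/3) = 0.)
Hence the multiplicities are chi_0: 1. Dimension check: dim(chi_0)*dim(chi_0) = 1*1 = 1 and sum (mult * dim) = 1*1 = 1.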